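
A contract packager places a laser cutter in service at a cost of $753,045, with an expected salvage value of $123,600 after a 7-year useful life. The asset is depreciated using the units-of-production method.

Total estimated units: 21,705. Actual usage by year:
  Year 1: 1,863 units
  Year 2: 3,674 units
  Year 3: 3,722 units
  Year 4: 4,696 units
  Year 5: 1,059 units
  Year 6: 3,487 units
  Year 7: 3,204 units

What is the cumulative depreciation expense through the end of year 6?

Depreciable base = $753,045 − $123,600 = $629,445.
Rate = $629,445 / 21,705 units = $29 per unit.
Year 1: 1,863 × $29 = $54,027. Book value $699,018.
Year 2: 3,674 × $29 = $106,546. Book value $592,472.
Year 3: 3,722 × $29 = $107,938. Book value $484,534.
Year 4: 4,696 × $29 = $136,184. Book value $348,350.
Year 5: 1,059 × $29 = $30,711. Book value $317,639.
Year 6: 3,487 × $29 = $101,123. Book value $216,516.
Accumulated through year 6 = $753,045 − $216,516 = $536,529.

$536,529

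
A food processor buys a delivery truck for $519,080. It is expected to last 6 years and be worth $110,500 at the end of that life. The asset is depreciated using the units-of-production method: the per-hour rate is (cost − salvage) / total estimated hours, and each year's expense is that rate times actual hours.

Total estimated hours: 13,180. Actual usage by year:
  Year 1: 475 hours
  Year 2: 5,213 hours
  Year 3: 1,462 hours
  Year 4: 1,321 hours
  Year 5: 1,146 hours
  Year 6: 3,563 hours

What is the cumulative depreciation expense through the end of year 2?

$176,328

Depreciable base = $519,080 − $110,500 = $408,580.
Rate = $408,580 / 13,180 hours = $31 per hour.
Year 1: 475 × $31 = $14,725. Book value $504,355.
Year 2: 5,213 × $31 = $161,603. Book value $342,752.
Accumulated through year 2 = $519,080 − $342,752 = $176,328.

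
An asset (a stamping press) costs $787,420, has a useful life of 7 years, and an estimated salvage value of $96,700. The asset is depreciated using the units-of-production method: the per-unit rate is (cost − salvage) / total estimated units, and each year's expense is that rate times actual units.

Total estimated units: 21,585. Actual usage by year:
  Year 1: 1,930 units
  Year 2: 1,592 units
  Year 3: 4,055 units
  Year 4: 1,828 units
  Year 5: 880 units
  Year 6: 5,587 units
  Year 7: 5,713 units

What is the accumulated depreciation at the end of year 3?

$242,464

Depreciable base = $787,420 − $96,700 = $690,720.
Rate = $690,720 / 21,585 units = $32 per unit.
Year 1: 1,930 × $32 = $61,760. Book value $725,660.
Year 2: 1,592 × $32 = $50,944. Book value $674,716.
Year 3: 4,055 × $32 = $129,760. Book value $544,956.
Accumulated through year 3 = $787,420 − $544,956 = $242,464.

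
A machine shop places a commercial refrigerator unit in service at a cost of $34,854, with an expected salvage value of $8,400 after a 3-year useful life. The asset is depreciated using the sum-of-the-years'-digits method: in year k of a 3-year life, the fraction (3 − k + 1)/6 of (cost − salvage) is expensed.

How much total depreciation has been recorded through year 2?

Depreciable base = $34,854 − $8,400 = $26,454.
Sum of the years' digits = 3+2+1 = 6.
Year 1: $26,454 × 3/6 = $13,227. Book value $21,627.
Year 2: $26,454 × 2/6 = $8,818. Book value $12,809.
Accumulated through year 2 = $34,854 − $12,809 = $22,045.

$22,045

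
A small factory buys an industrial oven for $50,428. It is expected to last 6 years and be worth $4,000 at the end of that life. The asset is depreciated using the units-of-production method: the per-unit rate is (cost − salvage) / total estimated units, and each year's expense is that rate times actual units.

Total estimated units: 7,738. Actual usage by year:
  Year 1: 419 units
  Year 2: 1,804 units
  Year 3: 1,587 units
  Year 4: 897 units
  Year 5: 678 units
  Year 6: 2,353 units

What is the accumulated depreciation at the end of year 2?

Depreciable base = $50,428 − $4,000 = $46,428.
Rate = $46,428 / 7,738 units = $6 per unit.
Year 1: 419 × $6 = $2,514. Book value $47,914.
Year 2: 1,804 × $6 = $10,824. Book value $37,090.
Accumulated through year 2 = $50,428 − $37,090 = $13,338.

$13,338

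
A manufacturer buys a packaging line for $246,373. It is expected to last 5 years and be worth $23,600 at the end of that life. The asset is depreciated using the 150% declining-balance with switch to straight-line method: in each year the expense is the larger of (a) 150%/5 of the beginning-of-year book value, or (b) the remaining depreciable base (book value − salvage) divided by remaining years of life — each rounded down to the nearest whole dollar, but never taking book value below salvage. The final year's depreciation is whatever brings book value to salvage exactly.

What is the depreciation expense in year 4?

$30,453

Depreciable base = $246,373 − $23,600 = $222,773.
Year 1: DB = ⌊$246,373 × 150%/5⌋ = $73,911; SL = ⌊$222,773/5⌋ = $44,554 → take DB $73,911. Book value $172,462.
Year 2: DB = ⌊$172,462 × 150%/5⌋ = $51,738; SL = ⌊$148,862/4⌋ = $37,215 → take DB $51,738. Book value $120,724.
Year 3: DB = ⌊$120,724 × 150%/5⌋ = $36,217; SL = ⌊$97,124/3⌋ = $32,374 → take DB $36,217. Book value $84,507.
Year 4: DB = ⌊$84,507 × 150%/5⌋ = $25,352; SL = ⌊$60,907/2⌋ = $30,453 → take SL $30,453. Book value $54,054.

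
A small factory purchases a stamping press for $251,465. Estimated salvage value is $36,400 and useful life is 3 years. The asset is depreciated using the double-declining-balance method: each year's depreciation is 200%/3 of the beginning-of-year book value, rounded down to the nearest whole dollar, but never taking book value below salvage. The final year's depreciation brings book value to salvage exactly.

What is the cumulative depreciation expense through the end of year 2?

$215,065

Depreciable base = $251,465 − $36,400 = $215,065.
Year 1: ⌊$251,465 × 200%/3⌋ = $167,643. Book value $83,822.
Year 2: ⌊$83,822 × 200%/3⌋ = $55,881, capped at $47,422. Book value $36,400.
Accumulated through year 2 = $251,465 − $36,400 = $215,065.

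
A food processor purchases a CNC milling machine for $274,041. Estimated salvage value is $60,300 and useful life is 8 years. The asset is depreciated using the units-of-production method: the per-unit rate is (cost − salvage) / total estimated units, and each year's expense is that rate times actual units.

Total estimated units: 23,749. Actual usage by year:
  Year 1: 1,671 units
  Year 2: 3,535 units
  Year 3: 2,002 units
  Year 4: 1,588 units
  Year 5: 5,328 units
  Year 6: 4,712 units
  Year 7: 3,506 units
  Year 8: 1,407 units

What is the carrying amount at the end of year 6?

$104,517

Depreciable base = $274,041 − $60,300 = $213,741.
Rate = $213,741 / 23,749 units = $9 per unit.
Year 1: 1,671 × $9 = $15,039. Book value $259,002.
Year 2: 3,535 × $9 = $31,815. Book value $227,187.
Year 3: 2,002 × $9 = $18,018. Book value $209,169.
Year 4: 1,588 × $9 = $14,292. Book value $194,877.
Year 5: 5,328 × $9 = $47,952. Book value $146,925.
Year 6: 4,712 × $9 = $42,408. Book value $104,517.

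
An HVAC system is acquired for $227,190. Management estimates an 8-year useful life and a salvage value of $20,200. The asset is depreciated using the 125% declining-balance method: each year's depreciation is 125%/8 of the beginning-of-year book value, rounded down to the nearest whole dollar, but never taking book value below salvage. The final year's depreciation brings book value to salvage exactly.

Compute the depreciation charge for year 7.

$12,808

Depreciable base = $227,190 − $20,200 = $206,990.
Year 1: ⌊$227,190 × 125%/8⌋ = $35,498. Book value $191,692.
Year 2: ⌊$191,692 × 125%/8⌋ = $29,951. Book value $161,741.
Year 3: ⌊$161,741 × 125%/8⌋ = $25,272. Book value $136,469.
Year 4: ⌊$136,469 × 125%/8⌋ = $21,323. Book value $115,146.
Year 5: ⌊$115,146 × 125%/8⌋ = $17,991. Book value $97,155.
Year 6: ⌊$97,155 × 125%/8⌋ = $15,180. Book value $81,975.
Year 7: ⌊$81,975 × 125%/8⌋ = $12,808. Book value $69,167.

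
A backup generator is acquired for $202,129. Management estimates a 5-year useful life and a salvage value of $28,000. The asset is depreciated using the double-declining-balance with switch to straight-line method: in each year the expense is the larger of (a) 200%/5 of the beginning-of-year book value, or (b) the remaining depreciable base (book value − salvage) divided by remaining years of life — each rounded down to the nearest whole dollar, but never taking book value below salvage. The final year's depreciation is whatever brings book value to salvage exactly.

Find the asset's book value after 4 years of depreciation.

Depreciable base = $202,129 − $28,000 = $174,129.
Year 1: DB = ⌊$202,129 × 200%/5⌋ = $80,851; SL = ⌊$174,129/5⌋ = $34,825 → take DB $80,851. Book value $121,278.
Year 2: DB = ⌊$121,278 × 200%/5⌋ = $48,511; SL = ⌊$93,278/4⌋ = $23,319 → take DB $48,511. Book value $72,767.
Year 3: DB = ⌊$72,767 × 200%/5⌋ = $29,106; SL = ⌊$44,767/3⌋ = $14,922 → take DB $29,106. Book value $43,661.
Year 4: DB = ⌊$43,661 × 200%/5⌋ = $17,464; SL = ⌊$15,661/2⌋ = $7,830 → take DB $17,464, capped at $15,661. Book value $28,000.

$28,000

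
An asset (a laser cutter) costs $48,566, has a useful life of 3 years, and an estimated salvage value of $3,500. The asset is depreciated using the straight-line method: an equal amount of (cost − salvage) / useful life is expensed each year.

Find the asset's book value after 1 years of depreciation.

Depreciable base = $48,566 − $3,500 = $45,066.
Annual expense = $45,066 / 3 = $15,022.
End of year 1: book value $33,544.

$33,544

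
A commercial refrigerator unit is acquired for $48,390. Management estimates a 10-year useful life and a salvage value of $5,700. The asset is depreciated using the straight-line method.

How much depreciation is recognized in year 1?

Depreciable base = $48,390 − $5,700 = $42,690.
Annual expense = $42,690 / 10 = $4,269.

$4,269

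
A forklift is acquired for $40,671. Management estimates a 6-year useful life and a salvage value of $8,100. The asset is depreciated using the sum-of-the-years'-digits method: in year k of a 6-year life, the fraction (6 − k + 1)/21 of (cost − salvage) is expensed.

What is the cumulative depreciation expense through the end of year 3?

Depreciable base = $40,671 − $8,100 = $32,571.
Sum of the years' digits = 6+5+4+3+2+1 = 21.
Year 1: $32,571 × 6/21 = $9,306. Book value $31,365.
Year 2: $32,571 × 5/21 = $7,755. Book value $23,610.
Year 3: $32,571 × 4/21 = $6,204. Book value $17,406.
Accumulated through year 3 = $40,671 − $17,406 = $23,265.

$23,265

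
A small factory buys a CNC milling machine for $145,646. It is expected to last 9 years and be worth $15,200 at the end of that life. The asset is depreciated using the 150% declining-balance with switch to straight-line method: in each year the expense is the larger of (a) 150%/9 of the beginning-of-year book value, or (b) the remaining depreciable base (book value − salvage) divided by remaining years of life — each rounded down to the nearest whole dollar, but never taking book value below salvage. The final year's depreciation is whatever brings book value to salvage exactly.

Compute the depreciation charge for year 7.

Depreciable base = $145,646 − $15,200 = $130,446.
Year 1: DB = ⌊$145,646 × 150%/9⌋ = $24,274; SL = ⌊$130,446/9⌋ = $14,494 → take DB $24,274. Book value $121,372.
Year 2: DB = ⌊$121,372 × 150%/9⌋ = $20,228; SL = ⌊$106,172/8⌋ = $13,271 → take DB $20,228. Book value $101,144.
Year 3: DB = ⌊$101,144 × 150%/9⌋ = $16,857; SL = ⌊$85,944/7⌋ = $12,277 → take DB $16,857. Book value $84,287.
Year 4: DB = ⌊$84,287 × 150%/9⌋ = $14,047; SL = ⌊$69,087/6⌋ = $11,514 → take DB $14,047. Book value $70,240.
Year 5: DB = ⌊$70,240 × 150%/9⌋ = $11,706; SL = ⌊$55,040/5⌋ = $11,008 → take DB $11,706. Book value $58,534.
Year 6: DB = ⌊$58,534 × 150%/9⌋ = $9,755; SL = ⌊$43,334/4⌋ = $10,833 → take SL $10,833. Book value $47,701.
Year 7: DB = ⌊$47,701 × 150%/9⌋ = $7,950; SL = ⌊$32,501/3⌋ = $10,833 → take SL $10,833. Book value $36,868.

$10,833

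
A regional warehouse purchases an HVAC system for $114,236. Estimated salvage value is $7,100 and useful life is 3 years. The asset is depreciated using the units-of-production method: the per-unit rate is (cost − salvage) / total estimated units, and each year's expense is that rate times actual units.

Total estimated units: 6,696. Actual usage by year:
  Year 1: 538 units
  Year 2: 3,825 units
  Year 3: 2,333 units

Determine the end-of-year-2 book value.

Depreciable base = $114,236 − $7,100 = $107,136.
Rate = $107,136 / 6,696 units = $16 per unit.
Year 1: 538 × $16 = $8,608. Book value $105,628.
Year 2: 3,825 × $16 = $61,200. Book value $44,428.

$44,428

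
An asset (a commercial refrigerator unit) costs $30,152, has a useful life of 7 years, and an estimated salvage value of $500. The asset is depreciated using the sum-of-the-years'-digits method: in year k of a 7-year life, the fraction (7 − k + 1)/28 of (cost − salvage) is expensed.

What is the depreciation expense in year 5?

Depreciable base = $30,152 − $500 = $29,652.
Sum of the years' digits = 7+6+5+4+3+2+1 = 28.
Year 1: $29,652 × 7/28 = $7,413. Book value $22,739.
Year 2: $29,652 × 6/28 = $6,354. Book value $16,385.
Year 3: $29,652 × 5/28 = $5,295. Book value $11,090.
Year 4: $29,652 × 4/28 = $4,236. Book value $6,854.
Year 5: $29,652 × 3/28 = $3,177. Book value $3,677.

$3,177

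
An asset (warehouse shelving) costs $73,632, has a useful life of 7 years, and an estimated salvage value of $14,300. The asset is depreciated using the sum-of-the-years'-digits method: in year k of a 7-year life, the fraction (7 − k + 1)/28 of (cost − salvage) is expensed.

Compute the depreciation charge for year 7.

Depreciable base = $73,632 − $14,300 = $59,332.
Sum of the years' digits = 7+6+5+4+3+2+1 = 28.
Year 1: $59,332 × 7/28 = $14,833. Book value $58,799.
Year 2: $59,332 × 6/28 = $12,714. Book value $46,085.
Year 3: $59,332 × 5/28 = $10,595. Book value $35,490.
Year 4: $59,332 × 4/28 = $8,476. Book value $27,014.
Year 5: $59,332 × 3/28 = $6,357. Book value $20,657.
Year 6: $59,332 × 2/28 = $4,238. Book value $16,419.
Year 7: $59,332 × 1/28 = $2,119. Book value $14,300.

$2,119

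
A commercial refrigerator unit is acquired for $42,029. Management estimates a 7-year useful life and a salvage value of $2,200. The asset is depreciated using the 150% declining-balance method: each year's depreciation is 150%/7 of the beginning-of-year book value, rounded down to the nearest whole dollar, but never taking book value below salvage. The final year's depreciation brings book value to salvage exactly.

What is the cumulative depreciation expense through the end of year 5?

Depreciable base = $42,029 − $2,200 = $39,829.
Year 1: ⌊$42,029 × 150%/7⌋ = $9,006. Book value $33,023.
Year 2: ⌊$33,023 × 150%/7⌋ = $7,076. Book value $25,947.
Year 3: ⌊$25,947 × 150%/7⌋ = $5,560. Book value $20,387.
Year 4: ⌊$20,387 × 150%/7⌋ = $4,368. Book value $16,019.
Year 5: ⌊$16,019 × 150%/7⌋ = $3,432. Book value $12,587.
Accumulated through year 5 = $42,029 − $12,587 = $29,442.

$29,442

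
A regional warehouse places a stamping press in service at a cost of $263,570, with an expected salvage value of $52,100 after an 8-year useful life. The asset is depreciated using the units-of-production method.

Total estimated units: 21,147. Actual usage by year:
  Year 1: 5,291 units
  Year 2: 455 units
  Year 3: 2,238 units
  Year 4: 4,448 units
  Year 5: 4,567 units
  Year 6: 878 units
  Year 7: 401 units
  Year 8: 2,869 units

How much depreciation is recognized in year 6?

$8,780

Depreciable base = $263,570 − $52,100 = $211,470.
Rate = $211,470 / 21,147 units = $10 per unit.
Year 1: 5,291 × $10 = $52,910. Book value $210,660.
Year 2: 455 × $10 = $4,550. Book value $206,110.
Year 3: 2,238 × $10 = $22,380. Book value $183,730.
Year 4: 4,448 × $10 = $44,480. Book value $139,250.
Year 5: 4,567 × $10 = $45,670. Book value $93,580.
Year 6: 878 × $10 = $8,780. Book value $84,800.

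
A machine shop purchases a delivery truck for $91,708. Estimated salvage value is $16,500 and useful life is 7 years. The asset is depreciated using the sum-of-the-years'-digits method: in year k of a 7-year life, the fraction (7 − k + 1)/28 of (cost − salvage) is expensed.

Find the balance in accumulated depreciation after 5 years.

$67,150

Depreciable base = $91,708 − $16,500 = $75,208.
Sum of the years' digits = 7+6+5+4+3+2+1 = 28.
Year 1: $75,208 × 7/28 = $18,802. Book value $72,906.
Year 2: $75,208 × 6/28 = $16,116. Book value $56,790.
Year 3: $75,208 × 5/28 = $13,430. Book value $43,360.
Year 4: $75,208 × 4/28 = $10,744. Book value $32,616.
Year 5: $75,208 × 3/28 = $8,058. Book value $24,558.
Accumulated through year 5 = $91,708 − $24,558 = $67,150.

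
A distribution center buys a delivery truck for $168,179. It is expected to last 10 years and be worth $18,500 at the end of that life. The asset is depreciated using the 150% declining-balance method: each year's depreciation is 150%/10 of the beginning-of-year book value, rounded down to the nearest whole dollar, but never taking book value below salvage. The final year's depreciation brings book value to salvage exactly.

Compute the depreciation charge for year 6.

Depreciable base = $168,179 − $18,500 = $149,679.
Year 1: ⌊$168,179 × 150%/10⌋ = $25,226. Book value $142,953.
Year 2: ⌊$142,953 × 150%/10⌋ = $21,442. Book value $121,511.
Year 3: ⌊$121,511 × 150%/10⌋ = $18,226. Book value $103,285.
Year 4: ⌊$103,285 × 150%/10⌋ = $15,492. Book value $87,793.
Year 5: ⌊$87,793 × 150%/10⌋ = $13,168. Book value $74,625.
Year 6: ⌊$74,625 × 150%/10⌋ = $11,193. Book value $63,432.

$11,193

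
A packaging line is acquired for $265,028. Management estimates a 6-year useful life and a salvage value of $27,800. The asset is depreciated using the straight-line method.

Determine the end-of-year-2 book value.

Depreciable base = $265,028 − $27,800 = $237,228.
Annual expense = $237,228 / 6 = $39,538.
End of year 1: book value $225,490.
End of year 2: book value $185,952.

$185,952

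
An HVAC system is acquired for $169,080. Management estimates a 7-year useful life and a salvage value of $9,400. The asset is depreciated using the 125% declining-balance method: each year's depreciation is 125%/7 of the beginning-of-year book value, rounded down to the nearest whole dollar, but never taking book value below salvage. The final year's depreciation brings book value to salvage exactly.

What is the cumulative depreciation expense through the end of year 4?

Depreciable base = $169,080 − $9,400 = $159,680.
Year 1: ⌊$169,080 × 125%/7⌋ = $30,192. Book value $138,888.
Year 2: ⌊$138,888 × 125%/7⌋ = $24,801. Book value $114,087.
Year 3: ⌊$114,087 × 125%/7⌋ = $20,372. Book value $93,715.
Year 4: ⌊$93,715 × 125%/7⌋ = $16,734. Book value $76,981.
Accumulated through year 4 = $169,080 − $76,981 = $92,099.

$92,099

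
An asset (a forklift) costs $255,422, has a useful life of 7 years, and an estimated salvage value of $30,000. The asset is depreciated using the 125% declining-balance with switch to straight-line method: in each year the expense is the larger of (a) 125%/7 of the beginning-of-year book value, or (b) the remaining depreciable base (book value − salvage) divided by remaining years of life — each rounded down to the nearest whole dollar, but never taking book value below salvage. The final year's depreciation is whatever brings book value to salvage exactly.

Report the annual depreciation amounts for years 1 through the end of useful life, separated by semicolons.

$45,611; $37,466; $30,775; $27,892; $27,892; $27,893; $27,893

Depreciable base = $255,422 − $30,000 = $225,422.
Year 1: DB = ⌊$255,422 × 125%/7⌋ = $45,611; SL = ⌊$225,422/7⌋ = $32,203 → take DB $45,611. Book value $209,811.
Year 2: DB = ⌊$209,811 × 125%/7⌋ = $37,466; SL = ⌊$179,811/6⌋ = $29,968 → take DB $37,466. Book value $172,345.
Year 3: DB = ⌊$172,345 × 125%/7⌋ = $30,775; SL = ⌊$142,345/5⌋ = $28,469 → take DB $30,775. Book value $141,570.
Year 4: DB = ⌊$141,570 × 125%/7⌋ = $25,280; SL = ⌊$111,570/4⌋ = $27,892 → take SL $27,892. Book value $113,678.
Year 5: DB = ⌊$113,678 × 125%/7⌋ = $20,299; SL = ⌊$83,678/3⌋ = $27,892 → take SL $27,892. Book value $85,786.
Year 6: DB = ⌊$85,786 × 125%/7⌋ = $15,318; SL = ⌊$55,786/2⌋ = $27,893 → take SL $27,893. Book value $57,893.
Year 7 (final): $57,893 − $30,000 = $27,893. Book value $30,000.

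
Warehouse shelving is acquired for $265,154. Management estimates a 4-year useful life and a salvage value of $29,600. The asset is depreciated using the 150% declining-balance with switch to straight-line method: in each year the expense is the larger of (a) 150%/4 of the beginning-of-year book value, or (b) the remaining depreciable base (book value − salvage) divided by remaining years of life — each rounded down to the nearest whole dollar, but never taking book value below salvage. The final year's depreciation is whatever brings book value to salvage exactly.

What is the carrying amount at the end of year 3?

$64,736

Depreciable base = $265,154 − $29,600 = $235,554.
Year 1: DB = ⌊$265,154 × 150%/4⌋ = $99,432; SL = ⌊$235,554/4⌋ = $58,888 → take DB $99,432. Book value $165,722.
Year 2: DB = ⌊$165,722 × 150%/4⌋ = $62,145; SL = ⌊$136,122/3⌋ = $45,374 → take DB $62,145. Book value $103,577.
Year 3: DB = ⌊$103,577 × 150%/4⌋ = $38,841; SL = ⌊$73,977/2⌋ = $36,988 → take DB $38,841. Book value $64,736.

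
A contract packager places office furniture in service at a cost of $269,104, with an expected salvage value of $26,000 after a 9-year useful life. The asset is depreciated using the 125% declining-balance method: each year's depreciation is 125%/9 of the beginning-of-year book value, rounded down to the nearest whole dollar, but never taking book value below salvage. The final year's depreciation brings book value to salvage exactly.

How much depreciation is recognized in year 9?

Depreciable base = $269,104 − $26,000 = $243,104.
Year 1: ⌊$269,104 × 125%/9⌋ = $37,375. Book value $231,729.
Year 2: ⌊$231,729 × 125%/9⌋ = $32,184. Book value $199,545.
Year 3: ⌊$199,545 × 125%/9⌋ = $27,714. Book value $171,831.
Year 4: ⌊$171,831 × 125%/9⌋ = $23,865. Book value $147,966.
Year 5: ⌊$147,966 × 125%/9⌋ = $20,550. Book value $127,416.
Year 6: ⌊$127,416 × 125%/9⌋ = $17,696. Book value $109,720.
Year 7: ⌊$109,720 × 125%/9⌋ = $15,238. Book value $94,482.
Year 8: ⌊$94,482 × 125%/9⌋ = $13,122. Book value $81,360.
Year 9 (final): $81,360 − $26,000 = $55,360. Book value $26,000.

$55,360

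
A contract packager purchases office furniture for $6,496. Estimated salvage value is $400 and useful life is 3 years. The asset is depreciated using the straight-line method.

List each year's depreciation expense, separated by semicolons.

$2,032; $2,032; $2,032

Depreciable base = $6,496 − $400 = $6,096.
Annual expense = $6,096 / 3 = $2,032.
End of year 1: book value $4,464.
End of year 2: book value $2,432.
End of year 3: book value $400.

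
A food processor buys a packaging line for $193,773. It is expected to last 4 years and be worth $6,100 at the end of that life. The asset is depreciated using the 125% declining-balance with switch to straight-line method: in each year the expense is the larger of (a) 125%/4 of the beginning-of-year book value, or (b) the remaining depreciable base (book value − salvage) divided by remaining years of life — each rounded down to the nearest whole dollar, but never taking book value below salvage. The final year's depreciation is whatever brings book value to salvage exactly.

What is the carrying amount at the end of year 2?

Depreciable base = $193,773 − $6,100 = $187,673.
Year 1: DB = ⌊$193,773 × 125%/4⌋ = $60,554; SL = ⌊$187,673/4⌋ = $46,918 → take DB $60,554. Book value $133,219.
Year 2: DB = ⌊$133,219 × 125%/4⌋ = $41,630; SL = ⌊$127,119/3⌋ = $42,373 → take SL $42,373. Book value $90,846.

$90,846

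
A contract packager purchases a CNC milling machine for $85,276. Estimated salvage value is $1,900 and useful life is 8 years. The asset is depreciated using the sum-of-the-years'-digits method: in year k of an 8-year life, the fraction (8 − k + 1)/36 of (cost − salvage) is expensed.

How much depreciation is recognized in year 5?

Depreciable base = $85,276 − $1,900 = $83,376.
Sum of the years' digits = 8+7+6+5+4+3+2+1 = 36.
Year 1: $83,376 × 8/36 = $18,528. Book value $66,748.
Year 2: $83,376 × 7/36 = $16,212. Book value $50,536.
Year 3: $83,376 × 6/36 = $13,896. Book value $36,640.
Year 4: $83,376 × 5/36 = $11,580. Book value $25,060.
Year 5: $83,376 × 4/36 = $9,264. Book value $15,796.

$9,264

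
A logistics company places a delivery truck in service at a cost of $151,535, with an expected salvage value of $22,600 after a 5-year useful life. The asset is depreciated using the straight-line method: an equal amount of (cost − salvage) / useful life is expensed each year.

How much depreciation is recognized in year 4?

$25,787

Depreciable base = $151,535 − $22,600 = $128,935.
Annual expense = $128,935 / 5 = $25,787.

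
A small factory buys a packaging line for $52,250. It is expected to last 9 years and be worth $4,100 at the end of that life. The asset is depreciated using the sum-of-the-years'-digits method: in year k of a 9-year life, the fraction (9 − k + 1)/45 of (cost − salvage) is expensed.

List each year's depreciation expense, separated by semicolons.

$9,630; $8,560; $7,490; $6,420; $5,350; $4,280; $3,210; $2,140; $1,070

Depreciable base = $52,250 − $4,100 = $48,150.
Sum of the years' digits = 9+8+7+6+5+4+3+2+1 = 45.
Year 1: $48,150 × 9/45 = $9,630. Book value $42,620.
Year 2: $48,150 × 8/45 = $8,560. Book value $34,060.
Year 3: $48,150 × 7/45 = $7,490. Book value $26,570.
Year 4: $48,150 × 6/45 = $6,420. Book value $20,150.
Year 5: $48,150 × 5/45 = $5,350. Book value $14,800.
Year 6: $48,150 × 4/45 = $4,280. Book value $10,520.
Year 7: $48,150 × 3/45 = $3,210. Book value $7,310.
Year 8: $48,150 × 2/45 = $2,140. Book value $5,170.
Year 9: $48,150 × 1/45 = $1,070. Book value $4,100.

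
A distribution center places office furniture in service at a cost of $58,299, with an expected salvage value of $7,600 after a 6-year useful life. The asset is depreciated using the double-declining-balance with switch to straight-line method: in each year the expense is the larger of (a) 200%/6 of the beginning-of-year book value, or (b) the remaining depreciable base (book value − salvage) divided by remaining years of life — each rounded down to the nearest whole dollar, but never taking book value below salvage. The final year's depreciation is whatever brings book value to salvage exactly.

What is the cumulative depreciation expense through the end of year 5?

Depreciable base = $58,299 − $7,600 = $50,699.
Year 1: DB = ⌊$58,299 × 200%/6⌋ = $19,433; SL = ⌊$50,699/6⌋ = $8,449 → take DB $19,433. Book value $38,866.
Year 2: DB = ⌊$38,866 × 200%/6⌋ = $12,955; SL = ⌊$31,266/5⌋ = $6,253 → take DB $12,955. Book value $25,911.
Year 3: DB = ⌊$25,911 × 200%/6⌋ = $8,637; SL = ⌊$18,311/4⌋ = $4,577 → take DB $8,637. Book value $17,274.
Year 4: DB = ⌊$17,274 × 200%/6⌋ = $5,758; SL = ⌊$9,674/3⌋ = $3,224 → take DB $5,758. Book value $11,516.
Year 5: DB = ⌊$11,516 × 200%/6⌋ = $3,838; SL = ⌊$3,916/2⌋ = $1,958 → take DB $3,838. Book value $7,678.
Accumulated through year 5 = $58,299 − $7,678 = $50,621.

$50,621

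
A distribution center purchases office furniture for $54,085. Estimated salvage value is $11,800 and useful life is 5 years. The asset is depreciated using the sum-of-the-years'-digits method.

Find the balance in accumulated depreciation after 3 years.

$33,828

Depreciable base = $54,085 − $11,800 = $42,285.
Sum of the years' digits = 5+4+3+2+1 = 15.
Year 1: $42,285 × 5/15 = $14,095. Book value $39,990.
Year 2: $42,285 × 4/15 = $11,276. Book value $28,714.
Year 3: $42,285 × 3/15 = $8,457. Book value $20,257.
Accumulated through year 3 = $54,085 − $20,257 = $33,828.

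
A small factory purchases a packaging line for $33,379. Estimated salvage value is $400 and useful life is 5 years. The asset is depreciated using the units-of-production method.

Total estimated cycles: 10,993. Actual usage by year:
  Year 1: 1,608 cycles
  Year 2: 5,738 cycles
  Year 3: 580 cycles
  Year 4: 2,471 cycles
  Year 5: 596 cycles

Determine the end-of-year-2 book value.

$11,341

Depreciable base = $33,379 − $400 = $32,979.
Rate = $32,979 / 10,993 cycles = $3 per cycle.
Year 1: 1,608 × $3 = $4,824. Book value $28,555.
Year 2: 5,738 × $3 = $17,214. Book value $11,341.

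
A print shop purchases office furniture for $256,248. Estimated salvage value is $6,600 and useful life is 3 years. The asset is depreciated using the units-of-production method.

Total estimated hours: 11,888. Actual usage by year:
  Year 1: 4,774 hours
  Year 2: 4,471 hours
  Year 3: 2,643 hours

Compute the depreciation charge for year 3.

$55,503

Depreciable base = $256,248 − $6,600 = $249,648.
Rate = $249,648 / 11,888 hours = $21 per hour.
Year 1: 4,774 × $21 = $100,254. Book value $155,994.
Year 2: 4,471 × $21 = $93,891. Book value $62,103.
Year 3: 2,643 × $21 = $55,503. Book value $6,600.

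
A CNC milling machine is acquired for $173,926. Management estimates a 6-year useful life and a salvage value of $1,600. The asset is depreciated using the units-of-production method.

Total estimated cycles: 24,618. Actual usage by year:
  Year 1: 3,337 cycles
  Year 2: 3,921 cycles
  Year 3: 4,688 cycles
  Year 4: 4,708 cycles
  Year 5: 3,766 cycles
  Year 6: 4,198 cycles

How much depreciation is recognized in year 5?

Depreciable base = $173,926 − $1,600 = $172,326.
Rate = $172,326 / 24,618 cycles = $7 per cycle.
Year 1: 3,337 × $7 = $23,359. Book value $150,567.
Year 2: 3,921 × $7 = $27,447. Book value $123,120.
Year 3: 4,688 × $7 = $32,816. Book value $90,304.
Year 4: 4,708 × $7 = $32,956. Book value $57,348.
Year 5: 3,766 × $7 = $26,362. Book value $30,986.

$26,362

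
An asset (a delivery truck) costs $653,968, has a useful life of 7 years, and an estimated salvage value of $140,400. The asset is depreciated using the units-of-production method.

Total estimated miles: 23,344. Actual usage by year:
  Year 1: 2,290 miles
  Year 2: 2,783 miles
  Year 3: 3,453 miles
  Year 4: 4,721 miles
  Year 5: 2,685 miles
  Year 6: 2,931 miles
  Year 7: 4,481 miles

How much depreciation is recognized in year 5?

Depreciable base = $653,968 − $140,400 = $513,568.
Rate = $513,568 / 23,344 miles = $22 per mile.
Year 1: 2,290 × $22 = $50,380. Book value $603,588.
Year 2: 2,783 × $22 = $61,226. Book value $542,362.
Year 3: 3,453 × $22 = $75,966. Book value $466,396.
Year 4: 4,721 × $22 = $103,862. Book value $362,534.
Year 5: 2,685 × $22 = $59,070. Book value $303,464.

$59,070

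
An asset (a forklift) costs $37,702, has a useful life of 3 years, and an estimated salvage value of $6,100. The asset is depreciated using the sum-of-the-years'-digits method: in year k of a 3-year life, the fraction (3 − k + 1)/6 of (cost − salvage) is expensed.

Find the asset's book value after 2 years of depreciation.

Depreciable base = $37,702 − $6,100 = $31,602.
Sum of the years' digits = 3+2+1 = 6.
Year 1: $31,602 × 3/6 = $15,801. Book value $21,901.
Year 2: $31,602 × 2/6 = $10,534. Book value $11,367.

$11,367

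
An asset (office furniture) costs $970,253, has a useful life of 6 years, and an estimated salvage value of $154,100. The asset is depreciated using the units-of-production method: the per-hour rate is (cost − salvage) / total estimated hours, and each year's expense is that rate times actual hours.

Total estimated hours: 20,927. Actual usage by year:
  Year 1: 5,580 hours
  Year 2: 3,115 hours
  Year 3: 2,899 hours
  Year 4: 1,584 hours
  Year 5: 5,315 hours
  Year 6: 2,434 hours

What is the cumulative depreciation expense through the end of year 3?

Depreciable base = $970,253 − $154,100 = $816,153.
Rate = $816,153 / 20,927 hours = $39 per hour.
Year 1: 5,580 × $39 = $217,620. Book value $752,633.
Year 2: 3,115 × $39 = $121,485. Book value $631,148.
Year 3: 2,899 × $39 = $113,061. Book value $518,087.
Accumulated through year 3 = $970,253 − $518,087 = $452,166.

$452,166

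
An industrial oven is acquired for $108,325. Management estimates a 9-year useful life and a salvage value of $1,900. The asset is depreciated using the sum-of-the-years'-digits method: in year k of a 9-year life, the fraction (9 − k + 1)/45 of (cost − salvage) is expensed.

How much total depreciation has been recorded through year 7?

Depreciable base = $108,325 − $1,900 = $106,425.
Sum of the years' digits = 9+8+7+6+5+4+3+2+1 = 45.
Year 1: $106,425 × 9/45 = $21,285. Book value $87,040.
Year 2: $106,425 × 8/45 = $18,920. Book value $68,120.
Year 3: $106,425 × 7/45 = $16,555. Book value $51,565.
Year 4: $106,425 × 6/45 = $14,190. Book value $37,375.
Year 5: $106,425 × 5/45 = $11,825. Book value $25,550.
Year 6: $106,425 × 4/45 = $9,460. Book value $16,090.
Year 7: $106,425 × 3/45 = $7,095. Book value $8,995.
Accumulated through year 7 = $108,325 − $8,995 = $99,330.

$99,330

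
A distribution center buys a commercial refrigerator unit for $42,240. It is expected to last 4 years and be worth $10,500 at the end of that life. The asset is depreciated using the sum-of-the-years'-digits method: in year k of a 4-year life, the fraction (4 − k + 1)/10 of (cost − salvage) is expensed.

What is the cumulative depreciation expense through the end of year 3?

$28,566

Depreciable base = $42,240 − $10,500 = $31,740.
Sum of the years' digits = 4+3+2+1 = 10.
Year 1: $31,740 × 4/10 = $12,696. Book value $29,544.
Year 2: $31,740 × 3/10 = $9,522. Book value $20,022.
Year 3: $31,740 × 2/10 = $6,348. Book value $13,674.
Accumulated through year 3 = $42,240 − $13,674 = $28,566.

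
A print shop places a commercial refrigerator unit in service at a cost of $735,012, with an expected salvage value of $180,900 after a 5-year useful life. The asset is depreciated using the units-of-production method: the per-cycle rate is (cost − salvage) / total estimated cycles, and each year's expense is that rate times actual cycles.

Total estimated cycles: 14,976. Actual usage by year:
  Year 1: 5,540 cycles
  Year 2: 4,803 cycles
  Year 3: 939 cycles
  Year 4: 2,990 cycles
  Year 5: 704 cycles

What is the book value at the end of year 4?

$206,948

Depreciable base = $735,012 − $180,900 = $554,112.
Rate = $554,112 / 14,976 cycles = $37 per cycle.
Year 1: 5,540 × $37 = $204,980. Book value $530,032.
Year 2: 4,803 × $37 = $177,711. Book value $352,321.
Year 3: 939 × $37 = $34,743. Book value $317,578.
Year 4: 2,990 × $37 = $110,630. Book value $206,948.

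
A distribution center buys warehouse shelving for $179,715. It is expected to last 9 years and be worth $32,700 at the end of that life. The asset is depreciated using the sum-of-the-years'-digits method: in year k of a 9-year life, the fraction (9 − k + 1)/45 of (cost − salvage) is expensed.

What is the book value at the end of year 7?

$42,501

Depreciable base = $179,715 − $32,700 = $147,015.
Sum of the years' digits = 9+8+7+6+5+4+3+2+1 = 45.
Year 1: $147,015 × 9/45 = $29,403. Book value $150,312.
Year 2: $147,015 × 8/45 = $26,136. Book value $124,176.
Year 3: $147,015 × 7/45 = $22,869. Book value $101,307.
Year 4: $147,015 × 6/45 = $19,602. Book value $81,705.
Year 5: $147,015 × 5/45 = $16,335. Book value $65,370.
Year 6: $147,015 × 4/45 = $13,068. Book value $52,302.
Year 7: $147,015 × 3/45 = $9,801. Book value $42,501.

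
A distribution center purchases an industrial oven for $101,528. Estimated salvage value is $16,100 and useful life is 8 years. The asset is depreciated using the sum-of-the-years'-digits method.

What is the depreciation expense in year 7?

$4,746

Depreciable base = $101,528 − $16,100 = $85,428.
Sum of the years' digits = 8+7+6+5+4+3+2+1 = 36.
Year 1: $85,428 × 8/36 = $18,984. Book value $82,544.
Year 2: $85,428 × 7/36 = $16,611. Book value $65,933.
Year 3: $85,428 × 6/36 = $14,238. Book value $51,695.
Year 4: $85,428 × 5/36 = $11,865. Book value $39,830.
Year 5: $85,428 × 4/36 = $9,492. Book value $30,338.
Year 6: $85,428 × 3/36 = $7,119. Book value $23,219.
Year 7: $85,428 × 2/36 = $4,746. Book value $18,473.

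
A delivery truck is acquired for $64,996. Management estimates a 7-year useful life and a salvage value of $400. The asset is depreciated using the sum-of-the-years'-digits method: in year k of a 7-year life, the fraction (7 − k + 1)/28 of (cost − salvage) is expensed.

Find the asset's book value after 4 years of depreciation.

Depreciable base = $64,996 − $400 = $64,596.
Sum of the years' digits = 7+6+5+4+3+2+1 = 28.
Year 1: $64,596 × 7/28 = $16,149. Book value $48,847.
Year 2: $64,596 × 6/28 = $13,842. Book value $35,005.
Year 3: $64,596 × 5/28 = $11,535. Book value $23,470.
Year 4: $64,596 × 4/28 = $9,228. Book value $14,242.

$14,242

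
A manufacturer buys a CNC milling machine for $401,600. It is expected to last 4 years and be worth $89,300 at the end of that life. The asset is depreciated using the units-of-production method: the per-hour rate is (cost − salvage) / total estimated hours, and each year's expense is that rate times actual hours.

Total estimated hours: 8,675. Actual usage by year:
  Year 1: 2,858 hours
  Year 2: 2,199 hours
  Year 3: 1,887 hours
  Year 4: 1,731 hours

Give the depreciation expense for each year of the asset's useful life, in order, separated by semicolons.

Depreciable base = $401,600 − $89,300 = $312,300.
Rate = $312,300 / 8,675 hours = $36 per hour.
Year 1: 2,858 × $36 = $102,888. Book value $298,712.
Year 2: 2,199 × $36 = $79,164. Book value $219,548.
Year 3: 1,887 × $36 = $67,932. Book value $151,616.
Year 4: 1,731 × $36 = $62,316. Book value $89,300.

$102,888; $79,164; $67,932; $62,316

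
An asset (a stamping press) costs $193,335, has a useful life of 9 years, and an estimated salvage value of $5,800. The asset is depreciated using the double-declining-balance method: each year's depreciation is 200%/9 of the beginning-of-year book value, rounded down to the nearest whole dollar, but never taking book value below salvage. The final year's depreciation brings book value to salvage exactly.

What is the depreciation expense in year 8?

$7,398

Depreciable base = $193,335 − $5,800 = $187,535.
Year 1: ⌊$193,335 × 200%/9⌋ = $42,963. Book value $150,372.
Year 2: ⌊$150,372 × 200%/9⌋ = $33,416. Book value $116,956.
Year 3: ⌊$116,956 × 200%/9⌋ = $25,990. Book value $90,966.
Year 4: ⌊$90,966 × 200%/9⌋ = $20,214. Book value $70,752.
Year 5: ⌊$70,752 × 200%/9⌋ = $15,722. Book value $55,030.
Year 6: ⌊$55,030 × 200%/9⌋ = $12,228. Book value $42,802.
Year 7: ⌊$42,802 × 200%/9⌋ = $9,511. Book value $33,291.
Year 8: ⌊$33,291 × 200%/9⌋ = $7,398. Book value $25,893.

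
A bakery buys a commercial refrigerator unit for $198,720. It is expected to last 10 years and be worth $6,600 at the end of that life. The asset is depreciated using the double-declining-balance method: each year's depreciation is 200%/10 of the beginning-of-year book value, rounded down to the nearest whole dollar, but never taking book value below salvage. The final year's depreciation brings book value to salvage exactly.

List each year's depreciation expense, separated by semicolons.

Depreciable base = $198,720 − $6,600 = $192,120.
Year 1: ⌊$198,720 × 200%/10⌋ = $39,744. Book value $158,976.
Year 2: ⌊$158,976 × 200%/10⌋ = $31,795. Book value $127,181.
Year 3: ⌊$127,181 × 200%/10⌋ = $25,436. Book value $101,745.
Year 4: ⌊$101,745 × 200%/10⌋ = $20,349. Book value $81,396.
Year 5: ⌊$81,396 × 200%/10⌋ = $16,279. Book value $65,117.
Year 6: ⌊$65,117 × 200%/10⌋ = $13,023. Book value $52,094.
Year 7: ⌊$52,094 × 200%/10⌋ = $10,418. Book value $41,676.
Year 8: ⌊$41,676 × 200%/10⌋ = $8,335. Book value $33,341.
Year 9: ⌊$33,341 × 200%/10⌋ = $6,668. Book value $26,673.
Year 10 (final): $26,673 − $6,600 = $20,073. Book value $6,600.

$39,744; $31,795; $25,436; $20,349; $16,279; $13,023; $10,418; $8,335; $6,668; $20,073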